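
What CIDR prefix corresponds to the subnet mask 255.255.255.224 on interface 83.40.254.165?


Binary: 11111111.11111111.11111111.11100000
Count leading 1s
Prefix: /27


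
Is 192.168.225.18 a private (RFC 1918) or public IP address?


RFC 1918 private ranges:
  10.0.0.0/8 (10.0.0.0 - 10.255.255.255)
  172.16.0.0/12 (172.16.0.0 - 172.31.255.255)
  192.168.0.0/16 (192.168.0.0 - 192.168.255.255)
Private (in 192.168.0.0/16)


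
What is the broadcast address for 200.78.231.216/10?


Network: 200.64.0.0/10
Host bits = 22
Set all host bits to 1:
Broadcast: 200.127.255.255


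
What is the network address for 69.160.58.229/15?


IP:   01000101.10100000.00111010.11100101
Mask: 11111111.11111110.00000000.00000000
AND operation:
Net:  01000101.10100000.00000000.00000000
Network: 69.160.0.0/15


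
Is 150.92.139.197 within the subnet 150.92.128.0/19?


Subnet network: 150.92.128.0
Test IP AND mask: 150.92.128.0
Yes, 150.92.139.197 is in 150.92.128.0/19


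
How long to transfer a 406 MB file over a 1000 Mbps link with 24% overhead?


Effective throughput = 1000 * (1 - 24/100) = 760 Mbps
File size in Mb = 406 * 8 = 3248 Mb
Time = 3248 / 760
Time = 4.2737 seconds


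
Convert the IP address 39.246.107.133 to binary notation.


39 = 00100111
246 = 11110110
107 = 01101011
133 = 10000101
Binary: 00100111.11110110.01101011.10000101


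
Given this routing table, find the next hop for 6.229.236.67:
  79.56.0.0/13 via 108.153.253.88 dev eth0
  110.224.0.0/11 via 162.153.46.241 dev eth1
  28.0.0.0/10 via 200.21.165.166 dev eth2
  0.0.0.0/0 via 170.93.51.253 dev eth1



Longest prefix match for 6.229.236.67:
  /13 79.56.0.0: no
  /11 110.224.0.0: no
  /10 28.0.0.0: no
  /0 0.0.0.0: MATCH
Selected: next-hop 170.93.51.253 via eth1 (matched /0)


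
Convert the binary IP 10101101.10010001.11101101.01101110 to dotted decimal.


10101101 = 173
10010001 = 145
11101101 = 237
01101110 = 110
IP: 173.145.237.110


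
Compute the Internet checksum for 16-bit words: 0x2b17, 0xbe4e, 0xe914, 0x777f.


Sum all words (with carry folding):
+ 0x2b17 = 0x2b17
+ 0xbe4e = 0xe965
+ 0xe914 = 0xd27a
+ 0x777f = 0x49fa
One's complement: ~0x49fa
Checksum = 0xb605


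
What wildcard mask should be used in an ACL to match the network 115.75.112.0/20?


Subnet mask: 255.255.240.0
Wildcard = 255.255.255.255 - subnet mask
255 - 255 = 0
255 - 255 = 0
255 - 240 = 15
255 - 0 = 255
Wildcard: 0.0.15.255


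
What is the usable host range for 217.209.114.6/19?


Network: 217.209.96.0
Broadcast: 217.209.127.255
First usable = network + 1
Last usable = broadcast - 1
Range: 217.209.96.1 to 217.209.127.254


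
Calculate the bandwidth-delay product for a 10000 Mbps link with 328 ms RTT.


BDP = bandwidth * RTT
= 10000 Mbps * 328 ms
= 10000 * 1e6 * 328 / 1000 bits
= 3280000000 bits
= 410000000 bytes
= 400390.625 KB
BDP = 3280000000 bits (410000000 bytes)


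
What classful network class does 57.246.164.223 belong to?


First octet: 57
Binary: 00111001
0xxxxxxx -> Class A (1-126)
Class A, default mask 255.0.0.0 (/8)


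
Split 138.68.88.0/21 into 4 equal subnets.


New prefix = 21 + 2 = 23
Each subnet has 512 addresses
  138.68.88.0/23
  138.68.90.0/23
  138.68.92.0/23
  138.68.94.0/23
Subnets: 138.68.88.0/23, 138.68.90.0/23, 138.68.92.0/23, 138.68.94.0/23


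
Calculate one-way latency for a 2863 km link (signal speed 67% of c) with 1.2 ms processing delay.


Speed = 0.67 * 3e5 km/s = 201000 km/s
Propagation delay = 2863 / 201000 = 0.0142 s = 14.2438 ms
Processing delay = 1.2 ms
Total one-way latency = 15.4438 ms


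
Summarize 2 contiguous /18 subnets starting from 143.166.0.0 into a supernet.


Original prefix: /18
Number of subnets: 2 = 2^1
New prefix = 18 - 1 = 17
Supernet: 143.166.0.0/17


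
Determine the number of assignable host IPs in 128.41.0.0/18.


Host bits = 32 - 18 = 14
Total addresses = 2^14 = 16384
Usable = total - 2 (network and broadcast)
Usable hosts: 16382


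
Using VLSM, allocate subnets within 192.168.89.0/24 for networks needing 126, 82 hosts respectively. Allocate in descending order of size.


126 hosts -> /25 (126 usable): 192.168.89.0/25
82 hosts -> /25 (126 usable): 192.168.89.128/25
Allocation: 192.168.89.0/25 (126 hosts, 126 usable); 192.168.89.128/25 (82 hosts, 126 usable)


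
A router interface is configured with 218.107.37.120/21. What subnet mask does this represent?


/21 means 21 network bits, 11 host bits
Binary: 11111111111111111111100000000000
Mask: 255.255.248.0


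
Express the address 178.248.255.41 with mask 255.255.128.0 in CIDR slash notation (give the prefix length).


Binary: 11111111.11111111.10000000.00000000
Count leading 1s
Prefix: /17


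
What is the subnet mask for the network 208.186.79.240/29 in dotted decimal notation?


/29 means 29 network bits, 3 host bits
Binary: 11111111111111111111111111111000
Mask: 255.255.255.248


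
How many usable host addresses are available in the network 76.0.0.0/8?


Host bits = 32 - 8 = 24
Total addresses = 2^24 = 16777216
Usable = total - 2 (network and broadcast)
Usable hosts: 16777214


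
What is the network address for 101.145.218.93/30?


IP:   01100101.10010001.11011010.01011101
Mask: 11111111.11111111.11111111.11111100
AND operation:
Net:  01100101.10010001.11011010.01011100
Network: 101.145.218.92/30


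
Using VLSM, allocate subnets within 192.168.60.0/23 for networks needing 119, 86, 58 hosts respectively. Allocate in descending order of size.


119 hosts -> /25 (126 usable): 192.168.60.0/25
86 hosts -> /25 (126 usable): 192.168.60.128/25
58 hosts -> /26 (62 usable): 192.168.61.0/26
Allocation: 192.168.60.0/25 (119 hosts, 126 usable); 192.168.60.128/25 (86 hosts, 126 usable); 192.168.61.0/26 (58 hosts, 62 usable)


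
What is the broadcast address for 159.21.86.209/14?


Network: 159.20.0.0/14
Host bits = 18
Set all host bits to 1:
Broadcast: 159.23.255.255


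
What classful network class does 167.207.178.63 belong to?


First octet: 167
Binary: 10100111
10xxxxxx -> Class B (128-191)
Class B, default mask 255.255.0.0 (/16)


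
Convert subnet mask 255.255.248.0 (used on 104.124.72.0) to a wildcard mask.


Subnet mask: 255.255.248.0
Wildcard = 255.255.255.255 - subnet mask
255 - 255 = 0
255 - 255 = 0
255 - 248 = 7
255 - 0 = 255
Wildcard: 0.0.7.255


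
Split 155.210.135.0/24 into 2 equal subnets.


New prefix = 24 + 1 = 25
Each subnet has 128 addresses
  155.210.135.0/25
  155.210.135.128/25
Subnets: 155.210.135.0/25, 155.210.135.128/25


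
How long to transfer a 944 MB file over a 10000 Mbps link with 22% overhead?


Effective throughput = 10000 * (1 - 22/100) = 7800 Mbps
File size in Mb = 944 * 8 = 7552 Mb
Time = 7552 / 7800
Time = 0.9682 seconds


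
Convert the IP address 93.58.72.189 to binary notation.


93 = 01011101
58 = 00111010
72 = 01001000
189 = 10111101
Binary: 01011101.00111010.01001000.10111101


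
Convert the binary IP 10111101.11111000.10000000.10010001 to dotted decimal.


10111101 = 189
11111000 = 248
10000000 = 128
10010001 = 145
IP: 189.248.128.145


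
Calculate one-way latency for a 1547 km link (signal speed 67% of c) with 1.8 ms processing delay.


Speed = 0.67 * 3e5 km/s = 201000 km/s
Propagation delay = 1547 / 201000 = 0.0077 s = 7.6965 ms
Processing delay = 1.8 ms
Total one-way latency = 9.4965 ms


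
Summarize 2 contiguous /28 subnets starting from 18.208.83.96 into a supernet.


Original prefix: /28
Number of subnets: 2 = 2^1
New prefix = 28 - 1 = 27
Supernet: 18.208.83.96/27


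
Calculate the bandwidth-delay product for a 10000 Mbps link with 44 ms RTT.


BDP = bandwidth * RTT
= 10000 Mbps * 44 ms
= 10000 * 1e6 * 44 / 1000 bits
= 440000000 bits
= 55000000 bytes
= 53710.9375 KB
BDP = 440000000 bits (55000000 bytes)


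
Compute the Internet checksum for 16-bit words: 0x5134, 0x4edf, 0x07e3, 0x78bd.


Sum all words (with carry folding):
+ 0x5134 = 0x5134
+ 0x4edf = 0xa013
+ 0x07e3 = 0xa7f6
+ 0x78bd = 0x20b4
One's complement: ~0x20b4
Checksum = 0xdf4b


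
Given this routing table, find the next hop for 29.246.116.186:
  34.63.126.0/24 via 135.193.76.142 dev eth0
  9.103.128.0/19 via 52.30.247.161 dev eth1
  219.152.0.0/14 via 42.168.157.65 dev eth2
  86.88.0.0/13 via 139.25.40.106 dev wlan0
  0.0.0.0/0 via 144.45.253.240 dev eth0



Longest prefix match for 29.246.116.186:
  /24 34.63.126.0: no
  /19 9.103.128.0: no
  /14 219.152.0.0: no
  /13 86.88.0.0: no
  /0 0.0.0.0: MATCH
Selected: next-hop 144.45.253.240 via eth0 (matched /0)


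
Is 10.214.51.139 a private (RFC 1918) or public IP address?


RFC 1918 private ranges:
  10.0.0.0/8 (10.0.0.0 - 10.255.255.255)
  172.16.0.0/12 (172.16.0.0 - 172.31.255.255)
  192.168.0.0/16 (192.168.0.0 - 192.168.255.255)
Private (in 10.0.0.0/8)


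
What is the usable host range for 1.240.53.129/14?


Network: 1.240.0.0
Broadcast: 1.243.255.255
First usable = network + 1
Last usable = broadcast - 1
Range: 1.240.0.1 to 1.243.255.254


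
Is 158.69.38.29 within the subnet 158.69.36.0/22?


Subnet network: 158.69.36.0
Test IP AND mask: 158.69.36.0
Yes, 158.69.38.29 is in 158.69.36.0/22


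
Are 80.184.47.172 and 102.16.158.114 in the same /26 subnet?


Mask: 255.255.255.192
80.184.47.172 AND mask = 80.184.47.128
102.16.158.114 AND mask = 102.16.158.64
No, different subnets (80.184.47.128 vs 102.16.158.64)


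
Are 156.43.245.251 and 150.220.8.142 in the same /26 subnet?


Mask: 255.255.255.192
156.43.245.251 AND mask = 156.43.245.192
150.220.8.142 AND mask = 150.220.8.128
No, different subnets (156.43.245.192 vs 150.220.8.128)


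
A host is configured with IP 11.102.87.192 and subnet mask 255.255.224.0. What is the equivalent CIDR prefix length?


Binary: 11111111.11111111.11100000.00000000
Count leading 1s
Prefix: /19


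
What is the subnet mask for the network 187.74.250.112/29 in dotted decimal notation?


/29 means 29 network bits, 3 host bits
Binary: 11111111111111111111111111111000
Mask: 255.255.255.248


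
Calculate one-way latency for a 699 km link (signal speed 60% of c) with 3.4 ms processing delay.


Speed = 0.6 * 3e5 km/s = 180000 km/s
Propagation delay = 699 / 180000 = 0.0039 s = 3.8833 ms
Processing delay = 3.4 ms
Total one-way latency = 7.2833 ms


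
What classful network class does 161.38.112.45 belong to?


First octet: 161
Binary: 10100001
10xxxxxx -> Class B (128-191)
Class B, default mask 255.255.0.0 (/16)


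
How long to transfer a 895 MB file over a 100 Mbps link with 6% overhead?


Effective throughput = 100 * (1 - 6/100) = 94 Mbps
File size in Mb = 895 * 8 = 7160 Mb
Time = 7160 / 94
Time = 76.1702 seconds


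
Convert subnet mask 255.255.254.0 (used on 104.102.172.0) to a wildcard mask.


Subnet mask: 255.255.254.0
Wildcard = 255.255.255.255 - subnet mask
255 - 255 = 0
255 - 255 = 0
255 - 254 = 1
255 - 0 = 255
Wildcard: 0.0.1.255


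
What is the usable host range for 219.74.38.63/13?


Network: 219.72.0.0
Broadcast: 219.79.255.255
First usable = network + 1
Last usable = broadcast - 1
Range: 219.72.0.1 to 219.79.255.254


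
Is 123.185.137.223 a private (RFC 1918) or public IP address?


RFC 1918 private ranges:
  10.0.0.0/8 (10.0.0.0 - 10.255.255.255)
  172.16.0.0/12 (172.16.0.0 - 172.31.255.255)
  192.168.0.0/16 (192.168.0.0 - 192.168.255.255)
Public (not in any RFC 1918 range)


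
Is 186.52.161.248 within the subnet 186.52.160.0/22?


Subnet network: 186.52.160.0
Test IP AND mask: 186.52.160.0
Yes, 186.52.161.248 is in 186.52.160.0/22


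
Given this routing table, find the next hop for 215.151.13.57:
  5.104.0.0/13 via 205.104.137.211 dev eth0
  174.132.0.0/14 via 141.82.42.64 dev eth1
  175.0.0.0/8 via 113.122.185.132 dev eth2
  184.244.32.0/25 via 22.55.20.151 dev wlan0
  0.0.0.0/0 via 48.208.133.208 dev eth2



Longest prefix match for 215.151.13.57:
  /13 5.104.0.0: no
  /14 174.132.0.0: no
  /8 175.0.0.0: no
  /25 184.244.32.0: no
  /0 0.0.0.0: MATCH
Selected: next-hop 48.208.133.208 via eth2 (matched /0)


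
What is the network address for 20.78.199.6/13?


IP:   00010100.01001110.11000111.00000110
Mask: 11111111.11111000.00000000.00000000
AND operation:
Net:  00010100.01001000.00000000.00000000
Network: 20.72.0.0/13


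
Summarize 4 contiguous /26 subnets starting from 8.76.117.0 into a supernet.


Original prefix: /26
Number of subnets: 4 = 2^2
New prefix = 26 - 2 = 24
Supernet: 8.76.117.0/24


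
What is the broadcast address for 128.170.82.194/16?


Network: 128.170.0.0/16
Host bits = 16
Set all host bits to 1:
Broadcast: 128.170.255.255


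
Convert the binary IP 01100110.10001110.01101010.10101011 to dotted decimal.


01100110 = 102
10001110 = 142
01101010 = 106
10101011 = 171
IP: 102.142.106.171


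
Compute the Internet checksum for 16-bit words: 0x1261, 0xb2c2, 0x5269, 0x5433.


Sum all words (with carry folding):
+ 0x1261 = 0x1261
+ 0xb2c2 = 0xc523
+ 0x5269 = 0x178d
+ 0x5433 = 0x6bc0
One's complement: ~0x6bc0
Checksum = 0x943f


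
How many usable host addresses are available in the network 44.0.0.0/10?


Host bits = 32 - 10 = 22
Total addresses = 2^22 = 4194304
Usable = total - 2 (network and broadcast)
Usable hosts: 4194302


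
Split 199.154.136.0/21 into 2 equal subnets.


New prefix = 21 + 1 = 22
Each subnet has 1024 addresses
  199.154.136.0/22
  199.154.140.0/22
Subnets: 199.154.136.0/22, 199.154.140.0/22


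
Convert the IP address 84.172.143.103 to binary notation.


84 = 01010100
172 = 10101100
143 = 10001111
103 = 01100111
Binary: 01010100.10101100.10001111.01100111


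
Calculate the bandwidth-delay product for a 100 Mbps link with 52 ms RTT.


BDP = bandwidth * RTT
= 100 Mbps * 52 ms
= 100 * 1e6 * 52 / 1000 bits
= 5200000 bits
= 650000 bytes
= 634.7656 KB
BDP = 5200000 bits (650000 bytes)


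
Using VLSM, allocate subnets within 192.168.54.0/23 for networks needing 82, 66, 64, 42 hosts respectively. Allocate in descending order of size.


82 hosts -> /25 (126 usable): 192.168.54.0/25
66 hosts -> /25 (126 usable): 192.168.54.128/25
64 hosts -> /25 (126 usable): 192.168.55.0/25
42 hosts -> /26 (62 usable): 192.168.55.128/26
Allocation: 192.168.54.0/25 (82 hosts, 126 usable); 192.168.54.128/25 (66 hosts, 126 usable); 192.168.55.0/25 (64 hosts, 126 usable); 192.168.55.128/26 (42 hosts, 62 usable)


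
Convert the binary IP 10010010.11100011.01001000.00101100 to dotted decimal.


10010010 = 146
11100011 = 227
01001000 = 72
00101100 = 44
IP: 146.227.72.44


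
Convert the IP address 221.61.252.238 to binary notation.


221 = 11011101
61 = 00111101
252 = 11111100
238 = 11101110
Binary: 11011101.00111101.11111100.11101110


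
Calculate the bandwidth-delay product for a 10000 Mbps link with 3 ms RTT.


BDP = bandwidth * RTT
= 10000 Mbps * 3 ms
= 10000 * 1e6 * 3 / 1000 bits
= 30000000 bits
= 3750000 bytes
= 3662.1094 KB
BDP = 30000000 bits (3750000 bytes)


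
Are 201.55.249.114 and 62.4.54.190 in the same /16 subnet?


Mask: 255.255.0.0
201.55.249.114 AND mask = 201.55.0.0
62.4.54.190 AND mask = 62.4.0.0
No, different subnets (201.55.0.0 vs 62.4.0.0)


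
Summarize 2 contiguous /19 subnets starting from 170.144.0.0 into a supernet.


Original prefix: /19
Number of subnets: 2 = 2^1
New prefix = 19 - 1 = 18
Supernet: 170.144.0.0/18


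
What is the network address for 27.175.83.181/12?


IP:   00011011.10101111.01010011.10110101
Mask: 11111111.11110000.00000000.00000000
AND operation:
Net:  00011011.10100000.00000000.00000000
Network: 27.160.0.0/12


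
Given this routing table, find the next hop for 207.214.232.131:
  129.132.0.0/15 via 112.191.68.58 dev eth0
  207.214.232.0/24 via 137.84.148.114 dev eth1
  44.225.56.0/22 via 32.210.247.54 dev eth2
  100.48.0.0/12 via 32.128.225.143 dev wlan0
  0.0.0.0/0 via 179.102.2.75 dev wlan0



Longest prefix match for 207.214.232.131:
  /15 129.132.0.0: no
  /24 207.214.232.0: MATCH
  /22 44.225.56.0: no
  /12 100.48.0.0: no
  /0 0.0.0.0: MATCH
Selected: next-hop 137.84.148.114 via eth1 (matched /24)


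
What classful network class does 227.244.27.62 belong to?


First octet: 227
Binary: 11100011
1110xxxx -> Class D (224-239)
Class D (multicast), default mask N/A


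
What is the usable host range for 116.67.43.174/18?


Network: 116.67.0.0
Broadcast: 116.67.63.255
First usable = network + 1
Last usable = broadcast - 1
Range: 116.67.0.1 to 116.67.63.254


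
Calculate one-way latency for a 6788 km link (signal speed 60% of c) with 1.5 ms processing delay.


Speed = 0.6 * 3e5 km/s = 180000 km/s
Propagation delay = 6788 / 180000 = 0.0377 s = 37.7111 ms
Processing delay = 1.5 ms
Total one-way latency = 39.2111 ms


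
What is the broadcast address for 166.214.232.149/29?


Network: 166.214.232.144/29
Host bits = 3
Set all host bits to 1:
Broadcast: 166.214.232.151


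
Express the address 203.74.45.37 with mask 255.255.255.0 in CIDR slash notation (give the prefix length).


Binary: 11111111.11111111.11111111.00000000
Count leading 1s
Prefix: /24


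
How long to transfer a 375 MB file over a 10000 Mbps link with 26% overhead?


Effective throughput = 10000 * (1 - 26/100) = 7400 Mbps
File size in Mb = 375 * 8 = 3000 Mb
Time = 3000 / 7400
Time = 0.4054 seconds


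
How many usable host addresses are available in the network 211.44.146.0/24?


Host bits = 32 - 24 = 8
Total addresses = 2^8 = 256
Usable = total - 2 (network and broadcast)
Usable hosts: 254


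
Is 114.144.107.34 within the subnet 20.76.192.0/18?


Subnet network: 20.76.192.0
Test IP AND mask: 114.144.64.0
No, 114.144.107.34 is not in 20.76.192.0/18


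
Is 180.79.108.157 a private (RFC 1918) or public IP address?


RFC 1918 private ranges:
  10.0.0.0/8 (10.0.0.0 - 10.255.255.255)
  172.16.0.0/12 (172.16.0.0 - 172.31.255.255)
  192.168.0.0/16 (192.168.0.0 - 192.168.255.255)
Public (not in any RFC 1918 range)


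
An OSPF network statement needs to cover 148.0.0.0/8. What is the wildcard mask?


Subnet mask: 255.0.0.0
Wildcard = 255.255.255.255 - subnet mask
255 - 255 = 0
255 - 0 = 255
255 - 0 = 255
255 - 0 = 255
Wildcard: 0.255.255.255


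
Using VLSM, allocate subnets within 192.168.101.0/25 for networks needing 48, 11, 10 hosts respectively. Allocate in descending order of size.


48 hosts -> /26 (62 usable): 192.168.101.0/26
11 hosts -> /28 (14 usable): 192.168.101.64/28
10 hosts -> /28 (14 usable): 192.168.101.80/28
Allocation: 192.168.101.0/26 (48 hosts, 62 usable); 192.168.101.64/28 (11 hosts, 14 usable); 192.168.101.80/28 (10 hosts, 14 usable)


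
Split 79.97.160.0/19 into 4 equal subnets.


New prefix = 19 + 2 = 21
Each subnet has 2048 addresses
  79.97.160.0/21
  79.97.168.0/21
  79.97.176.0/21
  79.97.184.0/21
Subnets: 79.97.160.0/21, 79.97.168.0/21, 79.97.176.0/21, 79.97.184.0/21


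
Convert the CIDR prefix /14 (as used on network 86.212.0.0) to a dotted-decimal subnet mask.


/14 means 14 network bits, 18 host bits
Binary: 11111111111111000000000000000000
Mask: 255.252.0.0


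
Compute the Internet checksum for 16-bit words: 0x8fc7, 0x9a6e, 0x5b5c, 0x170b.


Sum all words (with carry folding):
+ 0x8fc7 = 0x8fc7
+ 0x9a6e = 0x2a36
+ 0x5b5c = 0x8592
+ 0x170b = 0x9c9d
One's complement: ~0x9c9d
Checksum = 0x6362


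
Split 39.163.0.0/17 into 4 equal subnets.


New prefix = 17 + 2 = 19
Each subnet has 8192 addresses
  39.163.0.0/19
  39.163.32.0/19
  39.163.64.0/19
  39.163.96.0/19
Subnets: 39.163.0.0/19, 39.163.32.0/19, 39.163.64.0/19, 39.163.96.0/19


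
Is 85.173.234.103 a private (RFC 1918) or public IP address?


RFC 1918 private ranges:
  10.0.0.0/8 (10.0.0.0 - 10.255.255.255)
  172.16.0.0/12 (172.16.0.0 - 172.31.255.255)
  192.168.0.0/16 (192.168.0.0 - 192.168.255.255)
Public (not in any RFC 1918 range)


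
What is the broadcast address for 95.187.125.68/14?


Network: 95.184.0.0/14
Host bits = 18
Set all host bits to 1:
Broadcast: 95.187.255.255


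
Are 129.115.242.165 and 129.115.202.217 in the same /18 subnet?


Mask: 255.255.192.0
129.115.242.165 AND mask = 129.115.192.0
129.115.202.217 AND mask = 129.115.192.0
Yes, same subnet (129.115.192.0)


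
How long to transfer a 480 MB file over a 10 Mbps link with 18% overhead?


Effective throughput = 10 * (1 - 18/100) = 8.2 Mbps
File size in Mb = 480 * 8 = 3840 Mb
Time = 3840 / 8.2
Time = 468.2927 seconds


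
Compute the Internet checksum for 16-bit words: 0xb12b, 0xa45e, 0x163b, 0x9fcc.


Sum all words (with carry folding):
+ 0xb12b = 0xb12b
+ 0xa45e = 0x558a
+ 0x163b = 0x6bc5
+ 0x9fcc = 0x0b92
One's complement: ~0x0b92
Checksum = 0xf46d


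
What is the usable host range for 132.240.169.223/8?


Network: 132.0.0.0
Broadcast: 132.255.255.255
First usable = network + 1
Last usable = broadcast - 1
Range: 132.0.0.1 to 132.255.255.254


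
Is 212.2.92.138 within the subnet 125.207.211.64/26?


Subnet network: 125.207.211.64
Test IP AND mask: 212.2.92.128
No, 212.2.92.138 is not in 125.207.211.64/26


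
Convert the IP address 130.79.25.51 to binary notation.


130 = 10000010
79 = 01001111
25 = 00011001
51 = 00110011
Binary: 10000010.01001111.00011001.00110011


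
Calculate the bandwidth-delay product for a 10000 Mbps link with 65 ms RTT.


BDP = bandwidth * RTT
= 10000 Mbps * 65 ms
= 10000 * 1e6 * 65 / 1000 bits
= 650000000 bits
= 81250000 bytes
= 79345.7031 KB
BDP = 650000000 bits (81250000 bytes)


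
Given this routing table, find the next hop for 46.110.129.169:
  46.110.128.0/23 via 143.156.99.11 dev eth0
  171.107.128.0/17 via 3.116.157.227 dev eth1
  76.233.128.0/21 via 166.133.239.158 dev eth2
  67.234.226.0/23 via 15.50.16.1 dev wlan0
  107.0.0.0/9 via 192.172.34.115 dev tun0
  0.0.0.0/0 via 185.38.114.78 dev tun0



Longest prefix match for 46.110.129.169:
  /23 46.110.128.0: MATCH
  /17 171.107.128.0: no
  /21 76.233.128.0: no
  /23 67.234.226.0: no
  /9 107.0.0.0: no
  /0 0.0.0.0: MATCH
Selected: next-hop 143.156.99.11 via eth0 (matched /23)


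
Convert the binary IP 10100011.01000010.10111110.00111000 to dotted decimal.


10100011 = 163
01000010 = 66
10111110 = 190
00111000 = 56
IP: 163.66.190.56


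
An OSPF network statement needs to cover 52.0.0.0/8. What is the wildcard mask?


Subnet mask: 255.0.0.0
Wildcard = 255.255.255.255 - subnet mask
255 - 255 = 0
255 - 0 = 255
255 - 0 = 255
255 - 0 = 255
Wildcard: 0.255.255.255


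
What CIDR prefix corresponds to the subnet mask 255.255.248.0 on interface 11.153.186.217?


Binary: 11111111.11111111.11111000.00000000
Count leading 1s
Prefix: /21


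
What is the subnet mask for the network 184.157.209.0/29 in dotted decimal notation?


/29 means 29 network bits, 3 host bits
Binary: 11111111111111111111111111111000
Mask: 255.255.255.248


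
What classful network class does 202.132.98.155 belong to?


First octet: 202
Binary: 11001010
110xxxxx -> Class C (192-223)
Class C, default mask 255.255.255.0 (/24)


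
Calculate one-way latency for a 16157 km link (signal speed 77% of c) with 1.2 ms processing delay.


Speed = 0.77 * 3e5 km/s = 231000 km/s
Propagation delay = 16157 / 231000 = 0.0699 s = 69.9437 ms
Processing delay = 1.2 ms
Total one-way latency = 71.1437 ms


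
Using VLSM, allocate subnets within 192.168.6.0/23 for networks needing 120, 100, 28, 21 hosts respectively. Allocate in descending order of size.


120 hosts -> /25 (126 usable): 192.168.6.0/25
100 hosts -> /25 (126 usable): 192.168.6.128/25
28 hosts -> /27 (30 usable): 192.168.7.0/27
21 hosts -> /27 (30 usable): 192.168.7.32/27
Allocation: 192.168.6.0/25 (120 hosts, 126 usable); 192.168.6.128/25 (100 hosts, 126 usable); 192.168.7.0/27 (28 hosts, 30 usable); 192.168.7.32/27 (21 hosts, 30 usable)


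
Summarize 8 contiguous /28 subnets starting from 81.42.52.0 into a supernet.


Original prefix: /28
Number of subnets: 8 = 2^3
New prefix = 28 - 3 = 25
Supernet: 81.42.52.0/25


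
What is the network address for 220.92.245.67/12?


IP:   11011100.01011100.11110101.01000011
Mask: 11111111.11110000.00000000.00000000
AND operation:
Net:  11011100.01010000.00000000.00000000
Network: 220.80.0.0/12


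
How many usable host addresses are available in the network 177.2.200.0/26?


Host bits = 32 - 26 = 6
Total addresses = 2^6 = 64
Usable = total - 2 (network and broadcast)
Usable hosts: 62


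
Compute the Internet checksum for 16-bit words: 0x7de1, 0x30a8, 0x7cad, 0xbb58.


Sum all words (with carry folding):
+ 0x7de1 = 0x7de1
+ 0x30a8 = 0xae89
+ 0x7cad = 0x2b37
+ 0xbb58 = 0xe68f
One's complement: ~0xe68f
Checksum = 0x1970


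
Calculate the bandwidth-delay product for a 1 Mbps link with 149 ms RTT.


BDP = bandwidth * RTT
= 1 Mbps * 149 ms
= 1 * 1e6 * 149 / 1000 bits
= 149000 bits
= 18625 bytes
= 18.1885 KB
BDP = 149000 bits (18625 bytes)


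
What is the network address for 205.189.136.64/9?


IP:   11001101.10111101.10001000.01000000
Mask: 11111111.10000000.00000000.00000000
AND operation:
Net:  11001101.10000000.00000000.00000000
Network: 205.128.0.0/9


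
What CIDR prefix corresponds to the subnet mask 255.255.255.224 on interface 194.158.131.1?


Binary: 11111111.11111111.11111111.11100000
Count leading 1s
Prefix: /27


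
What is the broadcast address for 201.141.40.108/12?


Network: 201.128.0.0/12
Host bits = 20
Set all host bits to 1:
Broadcast: 201.143.255.255


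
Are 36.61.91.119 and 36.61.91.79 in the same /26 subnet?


Mask: 255.255.255.192
36.61.91.119 AND mask = 36.61.91.64
36.61.91.79 AND mask = 36.61.91.64
Yes, same subnet (36.61.91.64)


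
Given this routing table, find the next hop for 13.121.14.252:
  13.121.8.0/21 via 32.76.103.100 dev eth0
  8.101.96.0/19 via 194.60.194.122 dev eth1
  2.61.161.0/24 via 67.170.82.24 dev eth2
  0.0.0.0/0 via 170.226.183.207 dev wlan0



Longest prefix match for 13.121.14.252:
  /21 13.121.8.0: MATCH
  /19 8.101.96.0: no
  /24 2.61.161.0: no
  /0 0.0.0.0: MATCH
Selected: next-hop 32.76.103.100 via eth0 (matched /21)


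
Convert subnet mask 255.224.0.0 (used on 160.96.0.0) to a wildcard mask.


Subnet mask: 255.224.0.0
Wildcard = 255.255.255.255 - subnet mask
255 - 255 = 0
255 - 224 = 31
255 - 0 = 255
255 - 0 = 255
Wildcard: 0.31.255.255


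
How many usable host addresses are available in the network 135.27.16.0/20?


Host bits = 32 - 20 = 12
Total addresses = 2^12 = 4096
Usable = total - 2 (network and broadcast)
Usable hosts: 4094


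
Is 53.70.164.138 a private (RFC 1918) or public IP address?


RFC 1918 private ranges:
  10.0.0.0/8 (10.0.0.0 - 10.255.255.255)
  172.16.0.0/12 (172.16.0.0 - 172.31.255.255)
  192.168.0.0/16 (192.168.0.0 - 192.168.255.255)
Public (not in any RFC 1918 range)


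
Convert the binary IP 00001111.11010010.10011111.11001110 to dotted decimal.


00001111 = 15
11010010 = 210
10011111 = 159
11001110 = 206
IP: 15.210.159.206


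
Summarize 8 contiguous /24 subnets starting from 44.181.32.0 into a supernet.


Original prefix: /24
Number of subnets: 8 = 2^3
New prefix = 24 - 3 = 21
Supernet: 44.181.32.0/21


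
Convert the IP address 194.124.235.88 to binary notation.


194 = 11000010
124 = 01111100
235 = 11101011
88 = 01011000
Binary: 11000010.01111100.11101011.01011000


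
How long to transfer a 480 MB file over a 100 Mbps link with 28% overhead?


Effective throughput = 100 * (1 - 28/100) = 72 Mbps
File size in Mb = 480 * 8 = 3840 Mb
Time = 3840 / 72
Time = 53.3333 seconds


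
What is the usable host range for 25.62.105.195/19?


Network: 25.62.96.0
Broadcast: 25.62.127.255
First usable = network + 1
Last usable = broadcast - 1
Range: 25.62.96.1 to 25.62.127.254


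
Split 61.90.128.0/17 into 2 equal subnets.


New prefix = 17 + 1 = 18
Each subnet has 16384 addresses
  61.90.128.0/18
  61.90.192.0/18
Subnets: 61.90.128.0/18, 61.90.192.0/18


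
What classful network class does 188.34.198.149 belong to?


First octet: 188
Binary: 10111100
10xxxxxx -> Class B (128-191)
Class B, default mask 255.255.0.0 (/16)


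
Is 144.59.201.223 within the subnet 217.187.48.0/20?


Subnet network: 217.187.48.0
Test IP AND mask: 144.59.192.0
No, 144.59.201.223 is not in 217.187.48.0/20


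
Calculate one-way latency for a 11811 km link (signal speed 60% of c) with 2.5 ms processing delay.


Speed = 0.6 * 3e5 km/s = 180000 km/s
Propagation delay = 11811 / 180000 = 0.0656 s = 65.6167 ms
Processing delay = 2.5 ms
Total one-way latency = 68.1167 ms


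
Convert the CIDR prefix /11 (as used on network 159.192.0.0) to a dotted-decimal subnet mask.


/11 means 11 network bits, 21 host bits
Binary: 11111111111000000000000000000000
Mask: 255.224.0.0


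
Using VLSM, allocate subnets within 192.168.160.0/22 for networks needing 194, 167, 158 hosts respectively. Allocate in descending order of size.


194 hosts -> /24 (254 usable): 192.168.160.0/24
167 hosts -> /24 (254 usable): 192.168.161.0/24
158 hosts -> /24 (254 usable): 192.168.162.0/24
Allocation: 192.168.160.0/24 (194 hosts, 254 usable); 192.168.161.0/24 (167 hosts, 254 usable); 192.168.162.0/24 (158 hosts, 254 usable)


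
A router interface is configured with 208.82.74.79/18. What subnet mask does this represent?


/18 means 18 network bits, 14 host bits
Binary: 11111111111111111100000000000000
Mask: 255.255.192.0


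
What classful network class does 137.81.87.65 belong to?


First octet: 137
Binary: 10001001
10xxxxxx -> Class B (128-191)
Class B, default mask 255.255.0.0 (/16)


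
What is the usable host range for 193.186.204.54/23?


Network: 193.186.204.0
Broadcast: 193.186.205.255
First usable = network + 1
Last usable = broadcast - 1
Range: 193.186.204.1 to 193.186.205.254


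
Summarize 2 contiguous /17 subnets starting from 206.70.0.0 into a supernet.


Original prefix: /17
Number of subnets: 2 = 2^1
New prefix = 17 - 1 = 16
Supernet: 206.70.0.0/16


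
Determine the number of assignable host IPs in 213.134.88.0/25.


Host bits = 32 - 25 = 7
Total addresses = 2^7 = 128
Usable = total - 2 (network and broadcast)
Usable hosts: 126


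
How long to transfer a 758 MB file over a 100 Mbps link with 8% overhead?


Effective throughput = 100 * (1 - 8/100) = 92 Mbps
File size in Mb = 758 * 8 = 6064 Mb
Time = 6064 / 92
Time = 65.913 seconds


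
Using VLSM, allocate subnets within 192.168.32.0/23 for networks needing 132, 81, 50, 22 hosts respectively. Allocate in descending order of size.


132 hosts -> /24 (254 usable): 192.168.32.0/24
81 hosts -> /25 (126 usable): 192.168.33.0/25
50 hosts -> /26 (62 usable): 192.168.33.128/26
22 hosts -> /27 (30 usable): 192.168.33.192/27
Allocation: 192.168.32.0/24 (132 hosts, 254 usable); 192.168.33.0/25 (81 hosts, 126 usable); 192.168.33.128/26 (50 hosts, 62 usable); 192.168.33.192/27 (22 hosts, 30 usable)


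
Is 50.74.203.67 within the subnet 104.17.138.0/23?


Subnet network: 104.17.138.0
Test IP AND mask: 50.74.202.0
No, 50.74.203.67 is not in 104.17.138.0/23


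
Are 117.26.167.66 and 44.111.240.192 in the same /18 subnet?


Mask: 255.255.192.0
117.26.167.66 AND mask = 117.26.128.0
44.111.240.192 AND mask = 44.111.192.0
No, different subnets (117.26.128.0 vs 44.111.192.0)


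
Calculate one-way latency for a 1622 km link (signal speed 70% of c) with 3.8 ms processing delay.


Speed = 0.7 * 3e5 km/s = 210000 km/s
Propagation delay = 1622 / 210000 = 0.0077 s = 7.7238 ms
Processing delay = 3.8 ms
Total one-way latency = 11.5238 ms


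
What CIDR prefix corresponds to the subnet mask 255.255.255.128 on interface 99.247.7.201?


Binary: 11111111.11111111.11111111.10000000
Count leading 1s
Prefix: /25


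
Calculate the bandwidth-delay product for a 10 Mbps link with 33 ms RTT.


BDP = bandwidth * RTT
= 10 Mbps * 33 ms
= 10 * 1e6 * 33 / 1000 bits
= 330000 bits
= 41250 bytes
= 40.2832 KB
BDP = 330000 bits (41250 bytes)


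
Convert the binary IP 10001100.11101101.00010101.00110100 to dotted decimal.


10001100 = 140
11101101 = 237
00010101 = 21
00110100 = 52
IP: 140.237.21.52


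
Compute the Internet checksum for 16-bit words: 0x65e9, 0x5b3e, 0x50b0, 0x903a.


Sum all words (with carry folding):
+ 0x65e9 = 0x65e9
+ 0x5b3e = 0xc127
+ 0x50b0 = 0x11d8
+ 0x903a = 0xa212
One's complement: ~0xa212
Checksum = 0x5ded


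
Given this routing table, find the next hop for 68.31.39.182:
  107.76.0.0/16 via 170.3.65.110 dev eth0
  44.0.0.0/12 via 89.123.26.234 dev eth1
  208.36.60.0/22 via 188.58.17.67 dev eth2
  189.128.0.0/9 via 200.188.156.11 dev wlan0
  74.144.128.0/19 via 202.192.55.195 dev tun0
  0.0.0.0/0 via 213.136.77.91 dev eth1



Longest prefix match for 68.31.39.182:
  /16 107.76.0.0: no
  /12 44.0.0.0: no
  /22 208.36.60.0: no
  /9 189.128.0.0: no
  /19 74.144.128.0: no
  /0 0.0.0.0: MATCH
Selected: next-hop 213.136.77.91 via eth1 (matched /0)


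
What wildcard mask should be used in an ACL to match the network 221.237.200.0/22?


Subnet mask: 255.255.252.0
Wildcard = 255.255.255.255 - subnet mask
255 - 255 = 0
255 - 255 = 0
255 - 252 = 3
255 - 0 = 255
Wildcard: 0.0.3.255


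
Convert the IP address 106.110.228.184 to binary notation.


106 = 01101010
110 = 01101110
228 = 11100100
184 = 10111000
Binary: 01101010.01101110.11100100.10111000


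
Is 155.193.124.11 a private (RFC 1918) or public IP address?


RFC 1918 private ranges:
  10.0.0.0/8 (10.0.0.0 - 10.255.255.255)
  172.16.0.0/12 (172.16.0.0 - 172.31.255.255)
  192.168.0.0/16 (192.168.0.0 - 192.168.255.255)
Public (not in any RFC 1918 range)


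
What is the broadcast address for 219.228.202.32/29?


Network: 219.228.202.32/29
Host bits = 3
Set all host bits to 1:
Broadcast: 219.228.202.39


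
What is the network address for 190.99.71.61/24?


IP:   10111110.01100011.01000111.00111101
Mask: 11111111.11111111.11111111.00000000
AND operation:
Net:  10111110.01100011.01000111.00000000
Network: 190.99.71.0/24


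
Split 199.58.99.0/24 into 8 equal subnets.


New prefix = 24 + 3 = 27
Each subnet has 32 addresses
  199.58.99.0/27
  199.58.99.32/27
  199.58.99.64/27
  199.58.99.96/27
  199.58.99.128/27
  199.58.99.160/27
  199.58.99.192/27
  199.58.99.224/27
Subnets: 199.58.99.0/27, 199.58.99.32/27, 199.58.99.64/27, 199.58.99.96/27, 199.58.99.128/27, 199.58.99.160/27, 199.58.99.192/27, 199.58.99.224/27


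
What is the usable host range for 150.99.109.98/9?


Network: 150.0.0.0
Broadcast: 150.127.255.255
First usable = network + 1
Last usable = broadcast - 1
Range: 150.0.0.1 to 150.127.255.254


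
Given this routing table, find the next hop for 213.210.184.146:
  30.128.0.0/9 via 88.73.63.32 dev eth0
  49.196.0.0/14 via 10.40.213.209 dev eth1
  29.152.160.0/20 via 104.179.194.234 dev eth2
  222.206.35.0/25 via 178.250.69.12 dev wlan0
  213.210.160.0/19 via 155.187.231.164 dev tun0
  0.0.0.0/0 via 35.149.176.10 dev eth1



Longest prefix match for 213.210.184.146:
  /9 30.128.0.0: no
  /14 49.196.0.0: no
  /20 29.152.160.0: no
  /25 222.206.35.0: no
  /19 213.210.160.0: MATCH
  /0 0.0.0.0: MATCH
Selected: next-hop 155.187.231.164 via tun0 (matched /19)


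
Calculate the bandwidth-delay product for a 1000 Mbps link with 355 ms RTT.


BDP = bandwidth * RTT
= 1000 Mbps * 355 ms
= 1000 * 1e6 * 355 / 1000 bits
= 355000000 bits
= 44375000 bytes
= 43334.9609 KB
BDP = 355000000 bits (44375000 bytes)


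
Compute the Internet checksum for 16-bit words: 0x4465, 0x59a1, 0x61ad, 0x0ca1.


Sum all words (with carry folding):
+ 0x4465 = 0x4465
+ 0x59a1 = 0x9e06
+ 0x61ad = 0xffb3
+ 0x0ca1 = 0x0c55
One's complement: ~0x0c55
Checksum = 0xf3aa


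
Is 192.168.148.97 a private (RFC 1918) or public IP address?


RFC 1918 private ranges:
  10.0.0.0/8 (10.0.0.0 - 10.255.255.255)
  172.16.0.0/12 (172.16.0.0 - 172.31.255.255)
  192.168.0.0/16 (192.168.0.0 - 192.168.255.255)
Private (in 192.168.0.0/16)


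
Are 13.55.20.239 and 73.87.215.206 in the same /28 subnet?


Mask: 255.255.255.240
13.55.20.239 AND mask = 13.55.20.224
73.87.215.206 AND mask = 73.87.215.192
No, different subnets (13.55.20.224 vs 73.87.215.192)


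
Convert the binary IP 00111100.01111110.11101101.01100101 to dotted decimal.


00111100 = 60
01111110 = 126
11101101 = 237
01100101 = 101
IP: 60.126.237.101


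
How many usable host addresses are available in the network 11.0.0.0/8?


Host bits = 32 - 8 = 24
Total addresses = 2^24 = 16777216
Usable = total - 2 (network and broadcast)
Usable hosts: 16777214


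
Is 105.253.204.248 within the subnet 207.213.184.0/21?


Subnet network: 207.213.184.0
Test IP AND mask: 105.253.200.0
No, 105.253.204.248 is not in 207.213.184.0/21


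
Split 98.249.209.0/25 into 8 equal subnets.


New prefix = 25 + 3 = 28
Each subnet has 16 addresses
  98.249.209.0/28
  98.249.209.16/28
  98.249.209.32/28
  98.249.209.48/28
  98.249.209.64/28
  98.249.209.80/28
  98.249.209.96/28
  98.249.209.112/28
Subnets: 98.249.209.0/28, 98.249.209.16/28, 98.249.209.32/28, 98.249.209.48/28, 98.249.209.64/28, 98.249.209.80/28, 98.249.209.96/28, 98.249.209.112/28


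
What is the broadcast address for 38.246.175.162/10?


Network: 38.192.0.0/10
Host bits = 22
Set all host bits to 1:
Broadcast: 38.255.255.255


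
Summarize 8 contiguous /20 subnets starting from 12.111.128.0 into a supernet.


Original prefix: /20
Number of subnets: 8 = 2^3
New prefix = 20 - 3 = 17
Supernet: 12.111.128.0/17


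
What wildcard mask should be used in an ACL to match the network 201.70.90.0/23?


Subnet mask: 255.255.254.0
Wildcard = 255.255.255.255 - subnet mask
255 - 255 = 0
255 - 255 = 0
255 - 254 = 1
255 - 0 = 255
Wildcard: 0.0.1.255


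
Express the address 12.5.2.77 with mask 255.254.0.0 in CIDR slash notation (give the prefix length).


Binary: 11111111.11111110.00000000.00000000
Count leading 1s
Prefix: /15


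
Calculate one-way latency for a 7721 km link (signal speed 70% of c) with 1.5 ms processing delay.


Speed = 0.7 * 3e5 km/s = 210000 km/s
Propagation delay = 7721 / 210000 = 0.0368 s = 36.7667 ms
Processing delay = 1.5 ms
Total one-way latency = 38.2667 ms


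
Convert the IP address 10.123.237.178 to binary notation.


10 = 00001010
123 = 01111011
237 = 11101101
178 = 10110010
Binary: 00001010.01111011.11101101.10110010


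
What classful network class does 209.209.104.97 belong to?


First octet: 209
Binary: 11010001
110xxxxx -> Class C (192-223)
Class C, default mask 255.255.255.0 (/24)


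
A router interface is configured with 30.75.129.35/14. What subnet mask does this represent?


/14 means 14 network bits, 18 host bits
Binary: 11111111111111000000000000000000
Mask: 255.252.0.0


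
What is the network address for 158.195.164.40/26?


IP:   10011110.11000011.10100100.00101000
Mask: 11111111.11111111.11111111.11000000
AND operation:
Net:  10011110.11000011.10100100.00000000
Network: 158.195.164.0/26


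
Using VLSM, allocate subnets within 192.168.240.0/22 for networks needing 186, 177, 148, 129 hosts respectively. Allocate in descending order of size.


186 hosts -> /24 (254 usable): 192.168.240.0/24
177 hosts -> /24 (254 usable): 192.168.241.0/24
148 hosts -> /24 (254 usable): 192.168.242.0/24
129 hosts -> /24 (254 usable): 192.168.243.0/24
Allocation: 192.168.240.0/24 (186 hosts, 254 usable); 192.168.241.0/24 (177 hosts, 254 usable); 192.168.242.0/24 (148 hosts, 254 usable); 192.168.243.0/24 (129 hosts, 254 usable)


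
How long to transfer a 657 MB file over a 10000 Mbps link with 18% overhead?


Effective throughput = 10000 * (1 - 18/100) = 8200 Mbps
File size in Mb = 657 * 8 = 5256 Mb
Time = 5256 / 8200
Time = 0.641 seconds


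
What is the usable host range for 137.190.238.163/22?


Network: 137.190.236.0
Broadcast: 137.190.239.255
First usable = network + 1
Last usable = broadcast - 1
Range: 137.190.236.1 to 137.190.239.254
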